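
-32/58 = -0.55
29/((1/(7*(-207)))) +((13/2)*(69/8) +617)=-661567/16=-41347.94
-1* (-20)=20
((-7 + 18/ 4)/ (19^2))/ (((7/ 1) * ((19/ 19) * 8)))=-5/ 40432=-0.00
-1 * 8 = -8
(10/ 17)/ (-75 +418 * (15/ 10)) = 5/ 4692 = 0.00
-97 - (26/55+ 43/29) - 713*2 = -2432304/1595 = -1524.96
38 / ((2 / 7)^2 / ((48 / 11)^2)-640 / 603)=-35.95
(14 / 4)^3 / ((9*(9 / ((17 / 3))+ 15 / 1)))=5831 / 20304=0.29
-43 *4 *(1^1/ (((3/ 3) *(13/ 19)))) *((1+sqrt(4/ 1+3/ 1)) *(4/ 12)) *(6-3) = -3268 *sqrt(7)/ 13-3268/ 13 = -916.49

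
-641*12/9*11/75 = -28204/225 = -125.35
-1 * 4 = -4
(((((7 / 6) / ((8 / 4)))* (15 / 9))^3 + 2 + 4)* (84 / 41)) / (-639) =-0.02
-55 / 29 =-1.90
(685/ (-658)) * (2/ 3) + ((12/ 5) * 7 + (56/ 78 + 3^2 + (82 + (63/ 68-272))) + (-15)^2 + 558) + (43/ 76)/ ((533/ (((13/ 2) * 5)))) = 619.78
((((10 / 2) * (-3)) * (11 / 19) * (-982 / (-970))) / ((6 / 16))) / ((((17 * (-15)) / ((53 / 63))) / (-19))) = -1.47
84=84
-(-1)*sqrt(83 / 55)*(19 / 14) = 19*sqrt(4565) / 770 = 1.67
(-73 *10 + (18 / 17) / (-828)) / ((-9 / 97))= 6152613 / 782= 7867.79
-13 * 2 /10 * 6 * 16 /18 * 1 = -208 /15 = -13.87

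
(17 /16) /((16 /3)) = 51 /256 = 0.20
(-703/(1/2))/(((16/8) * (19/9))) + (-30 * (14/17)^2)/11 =-1064487/3179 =-334.85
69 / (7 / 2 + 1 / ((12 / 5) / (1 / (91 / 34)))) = 18837 / 998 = 18.87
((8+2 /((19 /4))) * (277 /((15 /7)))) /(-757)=-62048 /43149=-1.44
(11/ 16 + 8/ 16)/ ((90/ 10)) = 19/ 144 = 0.13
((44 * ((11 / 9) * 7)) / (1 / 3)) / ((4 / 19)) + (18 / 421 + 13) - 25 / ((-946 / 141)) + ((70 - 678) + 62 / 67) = 382167914305 / 80051466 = 4774.03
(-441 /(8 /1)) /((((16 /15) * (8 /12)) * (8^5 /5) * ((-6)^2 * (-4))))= 11025 /134217728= 0.00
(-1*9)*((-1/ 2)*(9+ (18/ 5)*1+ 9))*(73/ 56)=126.71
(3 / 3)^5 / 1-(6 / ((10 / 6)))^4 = -104351 / 625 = -166.96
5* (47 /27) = 235 /27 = 8.70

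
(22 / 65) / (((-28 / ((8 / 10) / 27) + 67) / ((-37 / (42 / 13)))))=407 / 92190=0.00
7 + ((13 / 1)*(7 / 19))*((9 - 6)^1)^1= 406 / 19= 21.37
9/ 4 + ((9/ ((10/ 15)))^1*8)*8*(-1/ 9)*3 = -285.75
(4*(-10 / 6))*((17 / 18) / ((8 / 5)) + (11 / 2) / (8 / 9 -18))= -1355 / 756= -1.79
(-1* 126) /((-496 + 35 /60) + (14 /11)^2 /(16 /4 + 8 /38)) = 228690 /898483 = 0.25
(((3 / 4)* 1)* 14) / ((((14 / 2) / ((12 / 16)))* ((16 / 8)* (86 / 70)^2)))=11025 / 29584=0.37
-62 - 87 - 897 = -1046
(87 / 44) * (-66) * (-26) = 3393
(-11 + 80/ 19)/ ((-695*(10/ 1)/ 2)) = 129/ 66025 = 0.00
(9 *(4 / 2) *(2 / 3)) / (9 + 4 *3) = 4 / 7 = 0.57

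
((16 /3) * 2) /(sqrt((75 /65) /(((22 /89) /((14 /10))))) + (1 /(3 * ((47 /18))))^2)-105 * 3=-957654946037 /3039917711 + 156149792 * sqrt(534534) /27359259399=-310.85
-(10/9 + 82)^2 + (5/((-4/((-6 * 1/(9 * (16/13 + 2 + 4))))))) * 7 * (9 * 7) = -104412797/15228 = -6856.63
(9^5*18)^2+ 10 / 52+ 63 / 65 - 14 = 146863358968451 / 130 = 1129718145911.16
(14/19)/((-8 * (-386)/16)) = 14/3667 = 0.00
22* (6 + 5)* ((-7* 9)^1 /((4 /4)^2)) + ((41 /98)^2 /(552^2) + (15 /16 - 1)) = -44615729932031 /2926377216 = -15246.06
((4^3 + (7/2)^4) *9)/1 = 1926.56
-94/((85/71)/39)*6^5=-2023983936/85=-23811575.72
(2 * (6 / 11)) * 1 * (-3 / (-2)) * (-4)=-6.55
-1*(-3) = 3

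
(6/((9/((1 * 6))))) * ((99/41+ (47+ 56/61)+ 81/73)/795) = 37567868/145145535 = 0.26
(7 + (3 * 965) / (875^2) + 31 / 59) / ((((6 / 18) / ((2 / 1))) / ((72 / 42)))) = 4897559592 / 63240625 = 77.44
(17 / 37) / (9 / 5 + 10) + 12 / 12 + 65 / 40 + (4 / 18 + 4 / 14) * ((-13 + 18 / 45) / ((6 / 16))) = -14.40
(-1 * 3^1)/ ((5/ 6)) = -18/ 5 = -3.60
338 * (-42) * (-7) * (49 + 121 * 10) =125109348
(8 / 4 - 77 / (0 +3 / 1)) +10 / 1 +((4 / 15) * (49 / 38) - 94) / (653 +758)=-5522537 / 402135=-13.73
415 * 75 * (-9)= -280125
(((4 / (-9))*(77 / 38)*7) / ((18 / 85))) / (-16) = 1.86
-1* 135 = -135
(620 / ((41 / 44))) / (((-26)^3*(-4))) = 1705 / 180154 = 0.01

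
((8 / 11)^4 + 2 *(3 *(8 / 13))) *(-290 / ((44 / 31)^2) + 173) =204407826 / 1771561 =115.38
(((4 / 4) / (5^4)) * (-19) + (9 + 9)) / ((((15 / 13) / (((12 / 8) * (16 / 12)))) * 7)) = 292006 / 65625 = 4.45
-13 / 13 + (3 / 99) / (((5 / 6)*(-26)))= -1.00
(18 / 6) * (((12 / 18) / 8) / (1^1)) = 1 / 4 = 0.25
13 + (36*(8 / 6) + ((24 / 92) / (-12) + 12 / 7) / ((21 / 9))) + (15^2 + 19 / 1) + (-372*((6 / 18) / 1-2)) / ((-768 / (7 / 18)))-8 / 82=48755996797 / 159691392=305.31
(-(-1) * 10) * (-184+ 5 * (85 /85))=-1790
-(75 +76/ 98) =-3713/ 49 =-75.78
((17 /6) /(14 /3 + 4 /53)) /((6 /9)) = 2703 /3016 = 0.90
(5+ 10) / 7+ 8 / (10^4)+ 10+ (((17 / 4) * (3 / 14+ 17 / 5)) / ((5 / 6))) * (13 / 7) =5681073 / 122500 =46.38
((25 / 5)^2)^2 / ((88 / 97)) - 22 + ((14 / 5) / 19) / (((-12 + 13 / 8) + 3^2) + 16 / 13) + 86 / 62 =2594006807 / 3887400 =667.29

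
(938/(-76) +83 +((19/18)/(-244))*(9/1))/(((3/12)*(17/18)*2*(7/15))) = 88395165/275842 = 320.46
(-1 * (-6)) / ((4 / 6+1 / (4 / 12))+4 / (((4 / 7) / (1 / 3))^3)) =2592 / 1927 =1.35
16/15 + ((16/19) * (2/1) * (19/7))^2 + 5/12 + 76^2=17047241/2940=5798.38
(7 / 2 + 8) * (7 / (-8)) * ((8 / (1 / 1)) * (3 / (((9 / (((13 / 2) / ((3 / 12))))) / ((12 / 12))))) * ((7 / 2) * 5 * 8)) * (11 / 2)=-1611610 / 3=-537203.33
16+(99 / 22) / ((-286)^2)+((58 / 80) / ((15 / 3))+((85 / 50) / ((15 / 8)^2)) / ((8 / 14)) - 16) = 91217827 / 92020500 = 0.99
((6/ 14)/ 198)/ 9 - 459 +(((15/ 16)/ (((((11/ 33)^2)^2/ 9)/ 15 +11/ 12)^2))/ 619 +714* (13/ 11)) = 384.82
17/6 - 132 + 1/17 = -13169/102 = -129.11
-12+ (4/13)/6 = -466/39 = -11.95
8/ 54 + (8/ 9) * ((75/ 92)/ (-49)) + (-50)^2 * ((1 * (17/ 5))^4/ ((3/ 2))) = 6777232082/ 30429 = 222722.80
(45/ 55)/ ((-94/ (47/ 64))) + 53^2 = 3955063/ 1408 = 2808.99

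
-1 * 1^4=-1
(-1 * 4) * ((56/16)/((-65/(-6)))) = -84/65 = -1.29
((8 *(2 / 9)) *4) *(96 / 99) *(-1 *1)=-2048 / 297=-6.90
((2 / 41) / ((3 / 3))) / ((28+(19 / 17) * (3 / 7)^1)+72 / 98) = 1666 / 997735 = 0.00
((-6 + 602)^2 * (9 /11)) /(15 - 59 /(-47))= 37564092 /2101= 17879.15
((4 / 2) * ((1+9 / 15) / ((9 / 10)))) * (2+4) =21.33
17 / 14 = 1.21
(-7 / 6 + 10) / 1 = 8.83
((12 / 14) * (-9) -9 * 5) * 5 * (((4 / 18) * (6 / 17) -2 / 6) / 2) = 7995 / 238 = 33.59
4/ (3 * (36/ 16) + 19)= 16/ 103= 0.16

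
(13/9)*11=143/9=15.89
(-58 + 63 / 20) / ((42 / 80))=-104.48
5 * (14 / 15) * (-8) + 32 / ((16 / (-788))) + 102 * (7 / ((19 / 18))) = -53404 / 57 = -936.91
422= 422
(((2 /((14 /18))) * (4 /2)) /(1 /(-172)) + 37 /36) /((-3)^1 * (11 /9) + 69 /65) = 14472445 /42672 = 339.16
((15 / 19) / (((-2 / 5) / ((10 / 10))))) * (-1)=75 / 38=1.97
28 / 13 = 2.15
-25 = -25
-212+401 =189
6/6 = 1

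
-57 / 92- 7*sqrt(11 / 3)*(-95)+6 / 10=1273.36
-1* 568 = -568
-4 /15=-0.27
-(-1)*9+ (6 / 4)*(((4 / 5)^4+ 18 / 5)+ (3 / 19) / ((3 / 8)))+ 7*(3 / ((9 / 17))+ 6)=97.31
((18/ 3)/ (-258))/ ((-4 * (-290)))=-1/ 49880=-0.00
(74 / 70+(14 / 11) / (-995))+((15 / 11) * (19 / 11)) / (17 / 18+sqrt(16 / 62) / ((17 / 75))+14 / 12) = -535097449776 / 69241740953+58866750 * sqrt(62) / 49706921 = 1.60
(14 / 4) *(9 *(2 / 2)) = 63 / 2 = 31.50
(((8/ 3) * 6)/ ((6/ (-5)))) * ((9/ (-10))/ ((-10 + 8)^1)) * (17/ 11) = -102/ 11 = -9.27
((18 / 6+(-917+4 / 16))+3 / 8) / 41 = -7307 / 328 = -22.28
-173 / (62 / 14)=-1211 / 31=-39.06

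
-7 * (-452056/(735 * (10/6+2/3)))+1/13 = 5876973/3185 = 1845.20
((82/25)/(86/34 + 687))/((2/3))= 2091/293050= 0.01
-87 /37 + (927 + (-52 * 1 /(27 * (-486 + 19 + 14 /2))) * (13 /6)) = 924.66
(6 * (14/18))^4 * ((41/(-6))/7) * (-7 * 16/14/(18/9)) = 450016/243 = 1851.92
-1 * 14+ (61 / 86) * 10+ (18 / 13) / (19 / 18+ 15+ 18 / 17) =-6.83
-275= -275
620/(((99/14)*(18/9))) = 4340/99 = 43.84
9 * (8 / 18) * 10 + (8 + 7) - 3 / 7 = 54.57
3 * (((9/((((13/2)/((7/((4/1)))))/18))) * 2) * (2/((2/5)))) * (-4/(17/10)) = -680400/221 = -3078.73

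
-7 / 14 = -1 / 2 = -0.50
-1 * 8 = -8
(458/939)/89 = 458/83571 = 0.01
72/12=6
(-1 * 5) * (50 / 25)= -10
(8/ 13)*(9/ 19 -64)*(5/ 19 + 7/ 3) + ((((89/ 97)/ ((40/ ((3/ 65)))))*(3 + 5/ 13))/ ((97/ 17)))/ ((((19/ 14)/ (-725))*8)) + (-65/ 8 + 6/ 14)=-5267584017461/ 48218829204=-109.24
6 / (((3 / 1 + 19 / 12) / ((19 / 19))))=72 / 55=1.31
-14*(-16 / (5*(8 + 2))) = 112 / 25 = 4.48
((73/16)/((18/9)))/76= 73/2432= 0.03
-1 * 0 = 0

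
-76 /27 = -2.81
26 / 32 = 13 / 16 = 0.81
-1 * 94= -94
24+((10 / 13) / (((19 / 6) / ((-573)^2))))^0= 25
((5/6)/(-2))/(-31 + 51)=-1/48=-0.02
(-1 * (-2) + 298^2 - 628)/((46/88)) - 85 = 3877877/23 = 168603.35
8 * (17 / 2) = 68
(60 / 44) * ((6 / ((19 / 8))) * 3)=2160 / 209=10.33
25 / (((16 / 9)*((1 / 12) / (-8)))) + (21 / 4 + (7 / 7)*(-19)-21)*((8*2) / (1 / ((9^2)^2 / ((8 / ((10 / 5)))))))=-913329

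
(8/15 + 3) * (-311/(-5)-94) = -2809/25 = -112.36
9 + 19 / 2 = 37 / 2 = 18.50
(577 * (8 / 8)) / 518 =577 / 518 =1.11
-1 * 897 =-897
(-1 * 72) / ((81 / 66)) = -176 / 3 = -58.67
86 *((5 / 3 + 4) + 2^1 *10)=6622 / 3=2207.33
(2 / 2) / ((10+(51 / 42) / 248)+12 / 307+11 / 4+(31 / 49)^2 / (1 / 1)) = 365605072 / 4823878929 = 0.08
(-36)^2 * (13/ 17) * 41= 690768/ 17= 40633.41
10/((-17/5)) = -50/17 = -2.94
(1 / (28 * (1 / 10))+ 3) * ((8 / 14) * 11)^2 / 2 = 22748 / 343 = 66.32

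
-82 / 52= -41 / 26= -1.58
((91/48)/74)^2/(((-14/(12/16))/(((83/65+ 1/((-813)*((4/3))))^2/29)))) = -18860960181/9554103962828800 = -0.00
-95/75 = -19/15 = -1.27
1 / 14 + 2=29 / 14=2.07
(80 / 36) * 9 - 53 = -33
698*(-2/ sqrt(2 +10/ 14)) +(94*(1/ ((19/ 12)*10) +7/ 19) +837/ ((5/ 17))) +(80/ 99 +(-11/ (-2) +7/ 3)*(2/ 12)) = 2414771/ 836-1396*sqrt(133)/ 19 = 2041.14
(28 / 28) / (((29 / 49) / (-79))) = -3871 / 29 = -133.48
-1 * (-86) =86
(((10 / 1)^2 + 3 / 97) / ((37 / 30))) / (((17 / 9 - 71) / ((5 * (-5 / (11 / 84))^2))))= -1155336210000 / 135057659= -8554.39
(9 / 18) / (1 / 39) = 39 / 2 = 19.50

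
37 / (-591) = -37 / 591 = -0.06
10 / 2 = 5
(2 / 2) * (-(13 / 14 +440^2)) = -2710413 / 14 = -193600.93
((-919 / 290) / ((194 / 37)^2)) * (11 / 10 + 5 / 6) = -1258111 / 5645400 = -0.22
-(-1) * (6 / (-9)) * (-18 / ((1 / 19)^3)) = 82308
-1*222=-222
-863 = -863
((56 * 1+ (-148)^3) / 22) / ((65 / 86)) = -139394648 / 715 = -194957.55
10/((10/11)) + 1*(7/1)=18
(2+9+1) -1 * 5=7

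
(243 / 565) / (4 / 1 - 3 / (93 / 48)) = 7533 / 42940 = 0.18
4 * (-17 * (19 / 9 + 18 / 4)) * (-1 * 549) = 246806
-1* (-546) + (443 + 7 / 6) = 5941 / 6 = 990.17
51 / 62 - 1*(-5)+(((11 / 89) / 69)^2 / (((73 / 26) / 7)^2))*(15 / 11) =24183095486003 / 4153310019546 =5.82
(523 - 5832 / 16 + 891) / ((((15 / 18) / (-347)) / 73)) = -159509307 / 5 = -31901861.40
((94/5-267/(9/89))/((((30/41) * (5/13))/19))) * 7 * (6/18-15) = 61326499234/3375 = 18170814.59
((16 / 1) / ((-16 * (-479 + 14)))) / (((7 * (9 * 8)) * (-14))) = -0.00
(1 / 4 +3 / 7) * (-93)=-1767 / 28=-63.11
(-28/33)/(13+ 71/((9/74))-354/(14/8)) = -588/273383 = -0.00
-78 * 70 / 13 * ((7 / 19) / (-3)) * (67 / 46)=32830 / 437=75.13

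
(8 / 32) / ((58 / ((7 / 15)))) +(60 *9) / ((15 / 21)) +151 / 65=34306627 / 45240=758.33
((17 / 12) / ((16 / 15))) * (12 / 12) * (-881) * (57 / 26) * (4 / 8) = -4268445 / 3328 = -1282.59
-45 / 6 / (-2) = 3.75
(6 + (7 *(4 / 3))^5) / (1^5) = 17211826 / 243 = 70830.56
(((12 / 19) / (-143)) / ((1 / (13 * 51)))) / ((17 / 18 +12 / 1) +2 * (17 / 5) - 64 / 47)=-2588760 / 16251631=-0.16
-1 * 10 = -10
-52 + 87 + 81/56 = 36.45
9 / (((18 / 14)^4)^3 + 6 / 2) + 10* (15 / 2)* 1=8140358813703 / 107984466028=75.38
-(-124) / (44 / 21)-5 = 596 / 11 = 54.18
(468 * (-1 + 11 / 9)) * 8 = 832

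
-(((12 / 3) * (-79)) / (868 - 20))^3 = 493039 / 9528128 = 0.05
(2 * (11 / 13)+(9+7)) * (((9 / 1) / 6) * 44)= 1167.69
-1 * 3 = -3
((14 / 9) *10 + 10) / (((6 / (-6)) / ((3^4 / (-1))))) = 2070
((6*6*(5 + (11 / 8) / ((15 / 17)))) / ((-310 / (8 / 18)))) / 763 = -787 / 1773975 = -0.00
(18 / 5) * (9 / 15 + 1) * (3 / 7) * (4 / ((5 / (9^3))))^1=1259712 / 875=1439.67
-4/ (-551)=4/ 551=0.01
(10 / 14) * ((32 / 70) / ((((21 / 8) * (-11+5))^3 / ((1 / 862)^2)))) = -256 / 2276000057583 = -0.00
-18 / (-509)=18 / 509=0.04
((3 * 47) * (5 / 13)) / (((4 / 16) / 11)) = 31020 / 13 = 2386.15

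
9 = 9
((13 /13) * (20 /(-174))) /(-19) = 0.01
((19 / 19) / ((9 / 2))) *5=10 / 9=1.11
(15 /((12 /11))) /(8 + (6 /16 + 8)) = 110 /131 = 0.84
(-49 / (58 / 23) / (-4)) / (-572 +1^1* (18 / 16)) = -1127 / 132443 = -0.01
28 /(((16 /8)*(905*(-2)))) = -7 /905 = -0.01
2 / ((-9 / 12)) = -8 / 3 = -2.67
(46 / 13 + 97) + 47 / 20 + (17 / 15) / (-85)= 401213 / 3900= 102.88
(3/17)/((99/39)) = 13/187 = 0.07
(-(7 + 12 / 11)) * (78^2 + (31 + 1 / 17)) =-9252084 / 187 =-49476.39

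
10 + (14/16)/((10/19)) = 933/80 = 11.66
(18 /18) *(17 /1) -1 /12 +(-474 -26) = -5797 /12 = -483.08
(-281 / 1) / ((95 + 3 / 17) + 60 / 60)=-2.92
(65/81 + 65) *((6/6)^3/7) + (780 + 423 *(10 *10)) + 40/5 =43097.40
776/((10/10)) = 776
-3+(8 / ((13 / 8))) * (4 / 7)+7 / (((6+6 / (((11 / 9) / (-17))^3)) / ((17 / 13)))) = -366293815 / 1954814316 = -0.19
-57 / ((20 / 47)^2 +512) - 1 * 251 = -94703107 / 377136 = -251.11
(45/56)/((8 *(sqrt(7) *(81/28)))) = 0.01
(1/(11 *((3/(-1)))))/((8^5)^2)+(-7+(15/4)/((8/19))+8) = 351012913151/35433480192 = 9.91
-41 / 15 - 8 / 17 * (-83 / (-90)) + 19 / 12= -4847 / 3060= -1.58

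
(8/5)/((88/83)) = 83/55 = 1.51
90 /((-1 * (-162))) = 5 /9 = 0.56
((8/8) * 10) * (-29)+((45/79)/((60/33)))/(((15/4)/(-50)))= -23240/79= -294.18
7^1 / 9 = 7 / 9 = 0.78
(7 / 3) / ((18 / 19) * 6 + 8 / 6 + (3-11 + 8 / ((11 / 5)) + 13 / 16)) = 23408 / 34775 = 0.67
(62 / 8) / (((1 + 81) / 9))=279 / 328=0.85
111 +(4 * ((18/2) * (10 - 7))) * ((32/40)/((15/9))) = 4071/25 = 162.84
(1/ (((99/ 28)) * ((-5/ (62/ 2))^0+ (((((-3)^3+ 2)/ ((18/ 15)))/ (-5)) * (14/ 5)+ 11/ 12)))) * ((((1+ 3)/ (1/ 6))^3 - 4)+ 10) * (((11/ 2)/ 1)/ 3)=258160/ 489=527.93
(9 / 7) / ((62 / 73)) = 657 / 434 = 1.51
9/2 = 4.50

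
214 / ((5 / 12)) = 2568 / 5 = 513.60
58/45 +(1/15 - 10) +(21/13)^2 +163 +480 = 4844119/7605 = 636.97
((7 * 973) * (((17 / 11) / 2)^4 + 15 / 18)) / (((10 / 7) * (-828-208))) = -5695378633 / 1040096640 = -5.48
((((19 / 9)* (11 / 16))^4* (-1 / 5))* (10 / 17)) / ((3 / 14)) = -13356208327 / 5482266624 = -2.44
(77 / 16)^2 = 5929 / 256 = 23.16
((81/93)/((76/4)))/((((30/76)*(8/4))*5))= 9/775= 0.01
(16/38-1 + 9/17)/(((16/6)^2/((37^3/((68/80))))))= -2279385/5491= -415.11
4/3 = 1.33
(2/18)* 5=5/9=0.56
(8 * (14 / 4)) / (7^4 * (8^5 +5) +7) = 1 / 2810285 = 0.00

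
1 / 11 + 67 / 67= 12 / 11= 1.09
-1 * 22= -22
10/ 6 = 1.67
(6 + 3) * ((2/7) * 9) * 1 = 162/7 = 23.14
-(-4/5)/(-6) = -2/15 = -0.13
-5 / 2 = -2.50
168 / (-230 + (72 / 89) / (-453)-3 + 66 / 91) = -205455432 / 284062327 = -0.72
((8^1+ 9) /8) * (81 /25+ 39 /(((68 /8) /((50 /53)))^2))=75505881 /9550600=7.91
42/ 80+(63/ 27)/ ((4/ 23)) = 1673/ 120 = 13.94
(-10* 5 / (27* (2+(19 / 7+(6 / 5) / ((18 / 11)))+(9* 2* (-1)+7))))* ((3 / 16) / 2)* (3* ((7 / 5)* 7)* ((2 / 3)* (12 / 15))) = 1715 / 3498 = 0.49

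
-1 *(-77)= 77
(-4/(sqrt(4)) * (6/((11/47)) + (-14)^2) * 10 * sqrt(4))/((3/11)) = -97520/3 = -32506.67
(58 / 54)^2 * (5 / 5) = 841 / 729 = 1.15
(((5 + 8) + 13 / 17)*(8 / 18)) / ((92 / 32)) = 832 / 391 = 2.13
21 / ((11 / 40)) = 840 / 11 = 76.36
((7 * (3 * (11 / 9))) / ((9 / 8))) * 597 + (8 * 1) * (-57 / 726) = 14831980 / 1089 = 13619.82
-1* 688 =-688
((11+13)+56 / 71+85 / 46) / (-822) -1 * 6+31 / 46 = -105005 / 19596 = -5.36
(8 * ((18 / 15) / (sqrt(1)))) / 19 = 48 / 95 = 0.51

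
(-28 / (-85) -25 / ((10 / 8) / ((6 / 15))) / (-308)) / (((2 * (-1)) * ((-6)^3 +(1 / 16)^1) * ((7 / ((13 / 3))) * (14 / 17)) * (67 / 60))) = 483808 / 873392905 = 0.00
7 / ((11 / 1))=7 / 11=0.64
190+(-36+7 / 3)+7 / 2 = 159.83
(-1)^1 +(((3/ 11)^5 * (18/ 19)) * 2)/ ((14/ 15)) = -21354173/ 21419783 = -1.00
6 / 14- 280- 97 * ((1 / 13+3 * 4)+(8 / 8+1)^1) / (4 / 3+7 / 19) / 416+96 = -185.50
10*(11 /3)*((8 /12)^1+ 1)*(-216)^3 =-615859200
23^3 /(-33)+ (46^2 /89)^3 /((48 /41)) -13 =86058984744 /7754659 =11097.71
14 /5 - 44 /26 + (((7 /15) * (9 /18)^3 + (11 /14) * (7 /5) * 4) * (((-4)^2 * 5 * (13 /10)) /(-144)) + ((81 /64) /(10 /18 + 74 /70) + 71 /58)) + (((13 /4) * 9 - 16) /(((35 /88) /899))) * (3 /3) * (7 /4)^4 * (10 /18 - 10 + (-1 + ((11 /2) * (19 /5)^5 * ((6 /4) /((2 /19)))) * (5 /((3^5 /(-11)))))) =-49033964446684559841049 /12410236800000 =-3951090155.40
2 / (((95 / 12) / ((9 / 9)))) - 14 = -1306 / 95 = -13.75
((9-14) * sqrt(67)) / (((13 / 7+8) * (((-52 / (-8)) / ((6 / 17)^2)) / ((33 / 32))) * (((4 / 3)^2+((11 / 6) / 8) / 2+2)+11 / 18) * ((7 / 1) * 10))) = -3564 * sqrt(67) / 112075067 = -0.00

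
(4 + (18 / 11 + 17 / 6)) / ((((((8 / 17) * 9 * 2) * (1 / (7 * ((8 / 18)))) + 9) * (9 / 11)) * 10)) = 66521 / 753300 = 0.09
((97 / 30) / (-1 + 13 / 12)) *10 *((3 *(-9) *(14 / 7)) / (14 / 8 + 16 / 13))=-1089504 / 155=-7029.06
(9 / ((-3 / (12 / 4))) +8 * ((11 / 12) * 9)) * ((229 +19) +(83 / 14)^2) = 3163329 / 196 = 16139.43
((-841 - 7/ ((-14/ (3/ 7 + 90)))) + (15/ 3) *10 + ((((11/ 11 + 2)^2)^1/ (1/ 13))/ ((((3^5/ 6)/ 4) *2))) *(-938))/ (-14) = 776833/ 1764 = 440.38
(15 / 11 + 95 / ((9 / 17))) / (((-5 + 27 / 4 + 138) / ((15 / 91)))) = 358000 / 1678677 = 0.21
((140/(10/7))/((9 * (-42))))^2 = 0.07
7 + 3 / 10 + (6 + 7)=203 / 10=20.30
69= 69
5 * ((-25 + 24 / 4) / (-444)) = 95 / 444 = 0.21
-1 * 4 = -4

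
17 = 17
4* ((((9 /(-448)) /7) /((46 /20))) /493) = -45 /4444888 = -0.00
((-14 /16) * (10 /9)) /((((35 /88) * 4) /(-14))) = 77 /9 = 8.56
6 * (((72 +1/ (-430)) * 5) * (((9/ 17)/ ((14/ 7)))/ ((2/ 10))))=4179465/ 1462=2858.73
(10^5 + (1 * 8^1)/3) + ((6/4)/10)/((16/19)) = 96002731/960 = 100002.84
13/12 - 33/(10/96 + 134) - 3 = -167059/77244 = -2.16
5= 5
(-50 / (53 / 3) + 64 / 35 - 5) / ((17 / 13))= -144729 / 31535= -4.59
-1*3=-3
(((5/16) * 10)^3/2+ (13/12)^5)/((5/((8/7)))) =3.83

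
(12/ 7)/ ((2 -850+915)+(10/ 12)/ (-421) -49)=0.10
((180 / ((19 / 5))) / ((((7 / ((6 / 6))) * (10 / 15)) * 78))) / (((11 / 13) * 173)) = 225 / 253099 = 0.00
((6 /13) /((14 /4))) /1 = 12 /91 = 0.13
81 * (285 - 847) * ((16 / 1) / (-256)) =22761 / 8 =2845.12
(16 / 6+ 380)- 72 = 932 / 3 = 310.67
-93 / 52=-1.79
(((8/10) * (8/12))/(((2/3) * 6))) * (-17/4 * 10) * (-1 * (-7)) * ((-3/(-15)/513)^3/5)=-119/253135681875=-0.00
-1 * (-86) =86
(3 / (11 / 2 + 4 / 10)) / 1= 30 / 59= 0.51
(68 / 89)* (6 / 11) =408 / 979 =0.42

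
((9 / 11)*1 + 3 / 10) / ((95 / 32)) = 1968 / 5225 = 0.38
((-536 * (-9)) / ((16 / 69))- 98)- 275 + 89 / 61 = 2492699 / 122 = 20431.96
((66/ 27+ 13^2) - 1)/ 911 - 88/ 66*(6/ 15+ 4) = -232834/ 40995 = -5.68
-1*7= -7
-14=-14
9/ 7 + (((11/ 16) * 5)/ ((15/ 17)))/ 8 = 4765/ 2688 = 1.77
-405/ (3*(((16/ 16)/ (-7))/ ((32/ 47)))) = 30240/ 47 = 643.40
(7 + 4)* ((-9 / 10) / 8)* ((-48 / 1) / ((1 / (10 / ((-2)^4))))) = 297 / 8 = 37.12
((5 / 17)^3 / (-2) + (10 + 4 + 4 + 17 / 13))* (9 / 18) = 9.65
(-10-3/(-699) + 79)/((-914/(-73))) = 586847/106481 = 5.51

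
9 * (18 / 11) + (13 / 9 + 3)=1898 / 99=19.17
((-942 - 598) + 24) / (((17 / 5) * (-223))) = 7580 / 3791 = 2.00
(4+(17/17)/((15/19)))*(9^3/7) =19197/35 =548.49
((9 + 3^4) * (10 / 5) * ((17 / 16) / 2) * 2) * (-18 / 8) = -6885 / 16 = -430.31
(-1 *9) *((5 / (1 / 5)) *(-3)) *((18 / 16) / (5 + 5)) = 1215 / 16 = 75.94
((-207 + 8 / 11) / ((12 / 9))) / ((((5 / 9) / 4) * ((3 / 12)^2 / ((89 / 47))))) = -87238512 / 2585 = -33747.97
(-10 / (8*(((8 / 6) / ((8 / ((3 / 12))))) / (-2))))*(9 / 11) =540 / 11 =49.09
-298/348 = -149/174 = -0.86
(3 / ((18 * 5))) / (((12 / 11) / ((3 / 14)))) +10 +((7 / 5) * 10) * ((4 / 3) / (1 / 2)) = 79531 / 1680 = 47.34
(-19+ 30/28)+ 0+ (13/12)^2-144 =-162041/1008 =-160.75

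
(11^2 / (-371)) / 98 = -121 / 36358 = -0.00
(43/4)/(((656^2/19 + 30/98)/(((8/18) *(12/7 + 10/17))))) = 1567006/3226272597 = 0.00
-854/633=-1.35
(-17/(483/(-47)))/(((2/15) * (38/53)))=17.30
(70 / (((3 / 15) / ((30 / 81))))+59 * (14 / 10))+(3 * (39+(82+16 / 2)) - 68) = 71716 / 135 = 531.23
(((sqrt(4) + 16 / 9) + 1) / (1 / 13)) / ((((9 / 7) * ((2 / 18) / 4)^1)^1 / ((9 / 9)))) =15652 / 9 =1739.11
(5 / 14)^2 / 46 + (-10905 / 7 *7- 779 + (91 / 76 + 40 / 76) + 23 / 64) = -16009268997 / 1370432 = -11681.91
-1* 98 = -98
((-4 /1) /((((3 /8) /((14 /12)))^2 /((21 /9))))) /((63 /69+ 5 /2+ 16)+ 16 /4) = -1009792 /261711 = -3.86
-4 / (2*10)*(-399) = 399 / 5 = 79.80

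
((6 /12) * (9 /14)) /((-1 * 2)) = -0.16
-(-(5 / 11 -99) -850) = 8266 / 11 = 751.45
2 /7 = 0.29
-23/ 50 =-0.46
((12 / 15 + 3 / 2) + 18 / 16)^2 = 18769 / 1600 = 11.73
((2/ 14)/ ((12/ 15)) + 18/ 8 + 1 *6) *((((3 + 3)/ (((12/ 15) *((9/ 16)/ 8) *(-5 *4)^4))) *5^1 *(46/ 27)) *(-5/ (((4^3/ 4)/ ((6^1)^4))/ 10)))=-1357/ 7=-193.86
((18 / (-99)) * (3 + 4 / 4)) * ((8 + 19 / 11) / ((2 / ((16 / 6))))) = -9.43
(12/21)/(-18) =-2/63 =-0.03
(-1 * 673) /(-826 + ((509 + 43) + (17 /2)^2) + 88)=2692 /455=5.92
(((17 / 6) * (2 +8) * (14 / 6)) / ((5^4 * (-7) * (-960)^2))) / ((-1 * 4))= 17 / 4147200000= 0.00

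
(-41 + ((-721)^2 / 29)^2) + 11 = 270234640051 / 841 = 321325374.61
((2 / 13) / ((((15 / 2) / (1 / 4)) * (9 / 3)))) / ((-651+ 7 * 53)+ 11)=-1 / 157365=-0.00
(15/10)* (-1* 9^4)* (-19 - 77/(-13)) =1673055/13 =128696.54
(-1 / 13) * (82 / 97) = -82 / 1261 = -0.07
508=508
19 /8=2.38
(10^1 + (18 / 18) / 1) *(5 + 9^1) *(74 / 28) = 407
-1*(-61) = 61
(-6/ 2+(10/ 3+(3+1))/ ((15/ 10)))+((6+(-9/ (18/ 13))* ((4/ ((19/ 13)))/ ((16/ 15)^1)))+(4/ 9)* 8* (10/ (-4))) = -17.68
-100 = -100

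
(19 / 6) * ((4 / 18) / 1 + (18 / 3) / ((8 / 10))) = 2641 / 108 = 24.45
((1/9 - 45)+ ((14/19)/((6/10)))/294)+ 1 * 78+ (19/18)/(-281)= 22274591/672714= 33.11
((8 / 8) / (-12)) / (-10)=1 / 120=0.01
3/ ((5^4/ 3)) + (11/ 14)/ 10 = 1627/ 17500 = 0.09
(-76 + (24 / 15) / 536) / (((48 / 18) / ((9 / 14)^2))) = -883791 / 75040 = -11.78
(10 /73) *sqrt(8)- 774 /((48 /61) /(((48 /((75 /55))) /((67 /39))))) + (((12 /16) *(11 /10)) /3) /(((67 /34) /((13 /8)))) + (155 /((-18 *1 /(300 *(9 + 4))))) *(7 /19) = -19875063481 /611040 + 20 *sqrt(2) /73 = -32526.23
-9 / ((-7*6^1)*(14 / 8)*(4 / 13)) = 39 / 98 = 0.40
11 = 11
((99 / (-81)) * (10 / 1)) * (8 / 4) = -220 / 9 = -24.44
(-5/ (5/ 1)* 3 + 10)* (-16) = -112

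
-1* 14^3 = -2744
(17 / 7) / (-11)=-17 / 77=-0.22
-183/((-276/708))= 10797/23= 469.43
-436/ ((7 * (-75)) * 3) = 436/ 1575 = 0.28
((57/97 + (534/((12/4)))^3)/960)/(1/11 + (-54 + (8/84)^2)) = -884589553617/8115997760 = -108.99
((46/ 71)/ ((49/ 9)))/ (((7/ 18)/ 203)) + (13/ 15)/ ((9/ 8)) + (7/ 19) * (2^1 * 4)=587492764/ 8923635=65.84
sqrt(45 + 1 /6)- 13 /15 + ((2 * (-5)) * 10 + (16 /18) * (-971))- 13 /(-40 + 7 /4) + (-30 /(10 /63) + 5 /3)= -880493 /765 + sqrt(1626) /6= -1144.25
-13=-13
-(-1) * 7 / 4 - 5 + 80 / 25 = -1 / 20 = -0.05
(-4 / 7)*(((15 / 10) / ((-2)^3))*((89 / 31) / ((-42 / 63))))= -801 / 1736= -0.46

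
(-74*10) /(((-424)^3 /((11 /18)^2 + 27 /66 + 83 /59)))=85167155 /4007073286656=0.00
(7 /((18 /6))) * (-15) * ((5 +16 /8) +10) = -595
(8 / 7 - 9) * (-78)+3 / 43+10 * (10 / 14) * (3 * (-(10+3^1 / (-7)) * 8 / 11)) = 10748607 / 23177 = 463.76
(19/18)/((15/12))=0.84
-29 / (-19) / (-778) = -29 / 14782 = -0.00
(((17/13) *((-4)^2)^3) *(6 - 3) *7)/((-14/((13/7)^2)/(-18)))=24440832/49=498792.49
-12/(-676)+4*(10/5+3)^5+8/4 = 2112841/169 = 12502.02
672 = 672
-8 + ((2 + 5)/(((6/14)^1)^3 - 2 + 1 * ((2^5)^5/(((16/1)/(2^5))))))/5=-920733585319/115091698465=-8.00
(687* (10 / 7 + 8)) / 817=45342 / 5719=7.93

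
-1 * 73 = -73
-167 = -167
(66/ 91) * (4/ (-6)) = -44/ 91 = -0.48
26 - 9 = 17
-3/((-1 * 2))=3/2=1.50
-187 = -187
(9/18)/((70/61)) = 61/140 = 0.44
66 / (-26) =-33 / 13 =-2.54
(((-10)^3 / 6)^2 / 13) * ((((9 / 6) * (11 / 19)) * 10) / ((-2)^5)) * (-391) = 336015625 / 1482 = 226731.19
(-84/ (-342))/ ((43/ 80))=1120/ 2451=0.46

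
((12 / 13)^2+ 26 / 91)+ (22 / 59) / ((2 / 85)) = 1185519 / 69797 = 16.99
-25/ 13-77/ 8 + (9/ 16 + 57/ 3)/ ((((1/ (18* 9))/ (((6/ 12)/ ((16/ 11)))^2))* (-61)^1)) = -17.69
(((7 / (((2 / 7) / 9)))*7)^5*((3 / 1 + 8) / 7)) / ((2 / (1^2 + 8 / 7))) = 943997863961285595 / 64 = 14749966624395087.42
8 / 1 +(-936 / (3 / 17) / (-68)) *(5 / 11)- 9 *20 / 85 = 7730 / 187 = 41.34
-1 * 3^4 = -81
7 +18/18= 8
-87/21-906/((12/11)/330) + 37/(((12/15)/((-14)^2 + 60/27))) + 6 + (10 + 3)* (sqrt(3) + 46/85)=-1418477006/5355 + 13* sqrt(3)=-264865.81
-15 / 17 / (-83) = 15 / 1411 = 0.01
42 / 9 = 14 / 3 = 4.67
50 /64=25 /32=0.78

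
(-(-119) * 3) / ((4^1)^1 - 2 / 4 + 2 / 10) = 3570 / 37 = 96.49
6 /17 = 0.35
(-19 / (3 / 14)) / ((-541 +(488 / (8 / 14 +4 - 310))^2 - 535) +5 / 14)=4255641964 / 51503988609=0.08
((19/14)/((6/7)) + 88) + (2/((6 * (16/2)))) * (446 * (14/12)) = 8011/72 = 111.26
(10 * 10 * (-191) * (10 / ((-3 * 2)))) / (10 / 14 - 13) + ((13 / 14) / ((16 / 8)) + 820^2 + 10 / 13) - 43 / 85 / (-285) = 84657237880037 / 126389900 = 669810.15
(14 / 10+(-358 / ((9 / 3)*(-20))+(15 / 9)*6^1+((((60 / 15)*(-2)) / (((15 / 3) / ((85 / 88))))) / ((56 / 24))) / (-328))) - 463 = -168822967 / 378840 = -445.63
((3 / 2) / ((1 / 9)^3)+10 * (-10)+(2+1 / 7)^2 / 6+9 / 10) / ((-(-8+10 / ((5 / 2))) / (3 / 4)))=1462893 / 7840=186.59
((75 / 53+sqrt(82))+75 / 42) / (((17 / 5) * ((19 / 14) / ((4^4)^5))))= 687194767360000 / 901+76965813944320 * sqrt(82) / 323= 2920457984102.48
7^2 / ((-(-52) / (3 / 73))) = 147 / 3796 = 0.04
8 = 8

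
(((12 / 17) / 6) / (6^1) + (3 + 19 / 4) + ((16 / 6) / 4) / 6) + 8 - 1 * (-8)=14615 / 612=23.88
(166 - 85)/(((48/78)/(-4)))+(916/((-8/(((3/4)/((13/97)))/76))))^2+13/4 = -28248353951/62473216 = -452.17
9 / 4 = 2.25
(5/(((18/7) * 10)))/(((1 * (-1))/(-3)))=0.58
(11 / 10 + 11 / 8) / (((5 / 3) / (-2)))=-297 / 100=-2.97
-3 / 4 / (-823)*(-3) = -9 / 3292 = -0.00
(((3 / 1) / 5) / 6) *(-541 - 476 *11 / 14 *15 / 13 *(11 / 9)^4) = -42759841 / 284310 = -150.40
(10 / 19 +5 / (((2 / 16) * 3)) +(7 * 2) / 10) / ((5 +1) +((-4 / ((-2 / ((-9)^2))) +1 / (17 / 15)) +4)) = 73933 / 837615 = 0.09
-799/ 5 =-159.80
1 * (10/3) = 10/3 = 3.33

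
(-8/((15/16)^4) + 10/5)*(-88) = 37227344/50625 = 735.35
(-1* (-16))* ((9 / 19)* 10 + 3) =2352 / 19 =123.79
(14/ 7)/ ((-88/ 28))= -7/ 11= -0.64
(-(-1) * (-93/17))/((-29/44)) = 4092/493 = 8.30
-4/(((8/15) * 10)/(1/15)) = -1/20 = -0.05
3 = 3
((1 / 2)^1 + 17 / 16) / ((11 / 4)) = 25 / 44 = 0.57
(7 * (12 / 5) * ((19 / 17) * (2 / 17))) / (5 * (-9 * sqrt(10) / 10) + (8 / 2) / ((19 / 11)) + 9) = -10370808 * sqrt(10) / 77675975 - 5215728 / 15535195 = -0.76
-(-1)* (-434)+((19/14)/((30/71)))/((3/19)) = -413.66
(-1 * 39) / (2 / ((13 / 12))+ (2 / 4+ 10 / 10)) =-338 / 29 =-11.66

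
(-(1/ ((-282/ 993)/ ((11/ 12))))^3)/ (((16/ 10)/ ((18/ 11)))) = 21940138055/ 637888512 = 34.39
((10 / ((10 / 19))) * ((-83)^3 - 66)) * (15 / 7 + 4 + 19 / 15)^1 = -8453131046 / 105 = -80506009.96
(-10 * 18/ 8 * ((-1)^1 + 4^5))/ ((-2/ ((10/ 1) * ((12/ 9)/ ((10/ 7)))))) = 107415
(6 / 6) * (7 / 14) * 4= 2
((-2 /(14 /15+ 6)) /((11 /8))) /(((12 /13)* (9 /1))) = -5 /198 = -0.03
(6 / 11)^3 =216 / 1331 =0.16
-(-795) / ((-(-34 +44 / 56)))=742 / 31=23.94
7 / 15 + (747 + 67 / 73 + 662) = 1544371 / 1095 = 1410.38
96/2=48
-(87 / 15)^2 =-841 / 25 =-33.64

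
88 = 88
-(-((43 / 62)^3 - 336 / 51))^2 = -642172210807689 / 16415268083776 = -39.12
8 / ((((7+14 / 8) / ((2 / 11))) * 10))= 32 / 1925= 0.02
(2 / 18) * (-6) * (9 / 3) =-2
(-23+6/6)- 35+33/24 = -445/8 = -55.62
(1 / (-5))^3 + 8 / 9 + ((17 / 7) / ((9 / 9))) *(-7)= -18134 / 1125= -16.12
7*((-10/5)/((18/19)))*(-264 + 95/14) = 68419/18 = 3801.06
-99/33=-3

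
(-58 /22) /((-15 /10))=1.76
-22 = -22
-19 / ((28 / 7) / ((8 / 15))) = -38 / 15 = -2.53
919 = 919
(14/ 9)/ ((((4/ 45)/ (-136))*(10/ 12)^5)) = -3701376/ 625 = -5922.20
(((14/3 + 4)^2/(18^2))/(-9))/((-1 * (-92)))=-169/603612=-0.00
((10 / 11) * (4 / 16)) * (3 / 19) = 15 / 418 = 0.04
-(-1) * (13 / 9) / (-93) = -13 / 837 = -0.02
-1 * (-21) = 21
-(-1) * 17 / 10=17 / 10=1.70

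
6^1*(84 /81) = 56 /9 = 6.22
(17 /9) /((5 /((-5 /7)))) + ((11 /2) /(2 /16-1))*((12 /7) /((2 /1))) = -2495 /441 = -5.66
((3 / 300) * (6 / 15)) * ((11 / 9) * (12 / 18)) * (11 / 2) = 121 / 6750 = 0.02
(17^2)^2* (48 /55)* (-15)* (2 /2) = -12027024 /11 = -1093365.82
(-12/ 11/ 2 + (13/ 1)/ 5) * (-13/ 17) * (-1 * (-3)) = -4407/ 935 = -4.71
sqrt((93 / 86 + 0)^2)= 93 / 86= 1.08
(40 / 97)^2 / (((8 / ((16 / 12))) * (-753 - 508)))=-800 / 35594247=-0.00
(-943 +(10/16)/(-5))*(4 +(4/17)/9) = -193655/51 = -3797.16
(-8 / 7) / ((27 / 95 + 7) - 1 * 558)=380 / 183113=0.00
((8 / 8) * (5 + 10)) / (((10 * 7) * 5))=3 / 70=0.04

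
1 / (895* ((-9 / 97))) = -97 / 8055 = -0.01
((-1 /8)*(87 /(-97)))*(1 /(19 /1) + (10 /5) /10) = 261 /9215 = 0.03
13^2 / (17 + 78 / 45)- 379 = -103964 / 281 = -369.98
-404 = -404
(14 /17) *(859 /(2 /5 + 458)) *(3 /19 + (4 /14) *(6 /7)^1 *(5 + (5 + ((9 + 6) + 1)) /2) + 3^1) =4634305 /431851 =10.73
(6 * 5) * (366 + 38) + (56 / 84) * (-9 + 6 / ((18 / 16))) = 109058 / 9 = 12117.56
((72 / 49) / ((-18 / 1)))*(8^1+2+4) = -8 / 7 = -1.14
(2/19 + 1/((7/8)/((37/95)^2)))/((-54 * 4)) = -8801/6822900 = -0.00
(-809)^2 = 654481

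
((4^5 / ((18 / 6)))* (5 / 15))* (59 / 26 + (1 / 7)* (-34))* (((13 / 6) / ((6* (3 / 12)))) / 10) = -40192 / 945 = -42.53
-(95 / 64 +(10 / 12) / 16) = -1.54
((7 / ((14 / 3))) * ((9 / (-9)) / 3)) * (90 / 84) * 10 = -75 / 14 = -5.36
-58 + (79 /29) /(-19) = -32037 /551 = -58.14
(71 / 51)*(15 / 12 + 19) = 1917 / 68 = 28.19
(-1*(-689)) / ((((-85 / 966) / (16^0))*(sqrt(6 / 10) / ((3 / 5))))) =-6065.31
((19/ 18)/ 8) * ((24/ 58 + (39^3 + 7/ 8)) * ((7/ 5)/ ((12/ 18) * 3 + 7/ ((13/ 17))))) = 23795028803/ 24220800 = 982.42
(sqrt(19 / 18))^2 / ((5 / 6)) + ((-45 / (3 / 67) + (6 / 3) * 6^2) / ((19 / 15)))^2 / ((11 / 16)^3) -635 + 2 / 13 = 156377955465932 / 93695745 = 1668997.41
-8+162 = 154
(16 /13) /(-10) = -8 /65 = -0.12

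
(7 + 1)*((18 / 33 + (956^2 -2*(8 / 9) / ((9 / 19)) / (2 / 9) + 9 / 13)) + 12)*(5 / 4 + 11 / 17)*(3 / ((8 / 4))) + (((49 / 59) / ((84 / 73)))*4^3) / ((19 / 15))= 56697959042679 / 2725151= 20805437.59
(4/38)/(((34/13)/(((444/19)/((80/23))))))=33189/122740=0.27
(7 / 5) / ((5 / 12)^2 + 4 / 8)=1008 / 485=2.08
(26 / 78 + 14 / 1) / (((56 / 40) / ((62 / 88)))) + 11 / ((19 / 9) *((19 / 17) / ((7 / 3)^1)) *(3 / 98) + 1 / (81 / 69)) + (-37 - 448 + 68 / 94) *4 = -23146888741381 / 12071811444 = -1917.43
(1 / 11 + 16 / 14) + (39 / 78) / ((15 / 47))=2.80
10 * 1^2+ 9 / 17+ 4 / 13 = 2395 / 221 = 10.84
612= 612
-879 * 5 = -4395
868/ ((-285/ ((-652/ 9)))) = 565936/ 2565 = 220.64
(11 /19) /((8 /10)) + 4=359 /76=4.72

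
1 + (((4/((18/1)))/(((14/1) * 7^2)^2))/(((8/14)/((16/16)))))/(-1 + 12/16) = 302525/302526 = 1.00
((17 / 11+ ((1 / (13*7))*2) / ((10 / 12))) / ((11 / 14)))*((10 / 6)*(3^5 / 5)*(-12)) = -15293448 / 7865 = -1944.49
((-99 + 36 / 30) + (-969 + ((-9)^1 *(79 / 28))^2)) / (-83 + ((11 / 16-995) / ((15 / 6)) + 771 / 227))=375514977 / 424746014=0.88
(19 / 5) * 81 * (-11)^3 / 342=-11979 / 10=-1197.90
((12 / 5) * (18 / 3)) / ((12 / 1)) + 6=7.20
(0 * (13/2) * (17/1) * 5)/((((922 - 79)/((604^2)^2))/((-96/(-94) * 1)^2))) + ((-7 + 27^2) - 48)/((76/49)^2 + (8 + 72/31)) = 25083247/473688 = 52.95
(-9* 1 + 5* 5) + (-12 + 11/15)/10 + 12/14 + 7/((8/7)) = 91793/4200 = 21.86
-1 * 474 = -474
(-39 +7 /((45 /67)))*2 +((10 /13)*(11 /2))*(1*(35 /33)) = -30811 /585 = -52.67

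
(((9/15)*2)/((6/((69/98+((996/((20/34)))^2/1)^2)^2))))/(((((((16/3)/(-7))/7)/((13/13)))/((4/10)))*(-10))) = 760325435211576655964939018076176427/153125000000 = 4965390597300092447117969.00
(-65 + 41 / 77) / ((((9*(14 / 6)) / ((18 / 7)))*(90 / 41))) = -203524 / 56595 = -3.60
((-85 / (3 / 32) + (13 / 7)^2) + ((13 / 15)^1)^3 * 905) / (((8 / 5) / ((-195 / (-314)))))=-33763379 / 276948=-121.91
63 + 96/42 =457/7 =65.29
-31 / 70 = -0.44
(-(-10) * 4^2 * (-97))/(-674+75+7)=970/37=26.22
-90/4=-45/2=-22.50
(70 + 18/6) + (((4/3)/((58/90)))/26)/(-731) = 20117821/275587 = 73.00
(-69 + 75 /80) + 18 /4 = -1017 /16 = -63.56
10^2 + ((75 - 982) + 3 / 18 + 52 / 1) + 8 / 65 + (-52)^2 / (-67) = -20775139 / 26130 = -795.07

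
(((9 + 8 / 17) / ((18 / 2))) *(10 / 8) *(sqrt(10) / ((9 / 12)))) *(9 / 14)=115 *sqrt(10) / 102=3.57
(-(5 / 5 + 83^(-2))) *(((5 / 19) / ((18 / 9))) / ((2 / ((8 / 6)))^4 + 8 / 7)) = -385840 / 18193849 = -0.02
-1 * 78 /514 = -39 /257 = -0.15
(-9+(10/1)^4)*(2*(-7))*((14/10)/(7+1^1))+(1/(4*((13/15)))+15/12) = -24476.41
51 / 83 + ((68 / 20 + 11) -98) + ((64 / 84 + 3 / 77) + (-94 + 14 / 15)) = -175.25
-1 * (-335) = 335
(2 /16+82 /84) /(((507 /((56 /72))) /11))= 2035 /109512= 0.02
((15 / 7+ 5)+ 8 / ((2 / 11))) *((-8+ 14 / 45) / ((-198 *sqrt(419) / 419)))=61934 *sqrt(419) / 31185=40.65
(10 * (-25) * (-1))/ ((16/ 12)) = 375/ 2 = 187.50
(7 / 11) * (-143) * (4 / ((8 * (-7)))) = 13 / 2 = 6.50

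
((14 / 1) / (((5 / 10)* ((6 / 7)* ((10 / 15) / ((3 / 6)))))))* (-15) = -735 / 2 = -367.50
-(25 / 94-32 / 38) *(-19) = -1029 / 94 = -10.95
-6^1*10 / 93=-20 / 31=-0.65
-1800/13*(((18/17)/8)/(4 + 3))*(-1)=4050/1547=2.62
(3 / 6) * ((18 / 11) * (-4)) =-36 / 11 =-3.27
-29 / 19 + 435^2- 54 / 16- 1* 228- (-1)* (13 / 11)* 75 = 316142989 / 1672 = 189080.74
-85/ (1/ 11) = -935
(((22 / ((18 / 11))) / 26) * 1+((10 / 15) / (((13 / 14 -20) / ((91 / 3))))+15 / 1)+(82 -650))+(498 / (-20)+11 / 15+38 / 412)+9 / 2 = -1844073193 / 3217617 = -573.12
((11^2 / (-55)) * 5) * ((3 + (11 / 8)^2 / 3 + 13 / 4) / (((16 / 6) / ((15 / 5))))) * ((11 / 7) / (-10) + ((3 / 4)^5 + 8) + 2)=-15748973889 / 18350080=-858.25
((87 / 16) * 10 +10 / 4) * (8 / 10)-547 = -1003 / 2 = -501.50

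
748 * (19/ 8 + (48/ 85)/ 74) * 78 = 25717263/ 185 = 139012.23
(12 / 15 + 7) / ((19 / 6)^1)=234 / 95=2.46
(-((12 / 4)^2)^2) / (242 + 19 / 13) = -351 / 1055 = -0.33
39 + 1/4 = 157/4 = 39.25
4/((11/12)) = 4.36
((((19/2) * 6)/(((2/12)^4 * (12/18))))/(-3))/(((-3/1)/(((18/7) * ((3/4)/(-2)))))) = -83106/7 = -11872.29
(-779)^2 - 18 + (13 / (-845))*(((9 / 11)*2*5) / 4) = 173551369 / 286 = 606822.97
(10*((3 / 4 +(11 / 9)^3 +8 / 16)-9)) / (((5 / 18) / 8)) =-1706.17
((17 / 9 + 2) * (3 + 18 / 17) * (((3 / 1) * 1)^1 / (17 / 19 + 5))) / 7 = 2185 / 1904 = 1.15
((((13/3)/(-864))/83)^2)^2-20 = -42843244660584685211759/2142162233029234262016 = -20.00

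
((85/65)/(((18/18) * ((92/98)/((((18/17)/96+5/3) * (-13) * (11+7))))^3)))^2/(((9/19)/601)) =2407042009848249033021152720193802818699/207435268371465109504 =11603822381533664185.78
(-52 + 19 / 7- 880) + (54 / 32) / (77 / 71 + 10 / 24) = -33239323 / 35812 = -928.16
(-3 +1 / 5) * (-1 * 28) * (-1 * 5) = -392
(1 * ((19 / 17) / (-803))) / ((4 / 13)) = -247 / 54604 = -0.00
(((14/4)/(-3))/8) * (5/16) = -35/768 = -0.05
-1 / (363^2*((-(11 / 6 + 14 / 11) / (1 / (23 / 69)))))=2 / 272855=0.00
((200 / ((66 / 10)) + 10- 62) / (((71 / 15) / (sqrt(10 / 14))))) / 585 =-716 * sqrt(35) / 639639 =-0.01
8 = 8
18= 18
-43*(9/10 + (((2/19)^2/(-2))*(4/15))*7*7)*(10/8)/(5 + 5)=-385409/86640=-4.45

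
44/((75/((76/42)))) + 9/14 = 767/450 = 1.70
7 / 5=1.40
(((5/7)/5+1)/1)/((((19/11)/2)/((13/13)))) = 176/133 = 1.32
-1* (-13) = 13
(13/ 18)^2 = 169/ 324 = 0.52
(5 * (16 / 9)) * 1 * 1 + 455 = 4175 / 9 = 463.89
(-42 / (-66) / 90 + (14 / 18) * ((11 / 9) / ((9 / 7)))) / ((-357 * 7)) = -503 / 1683990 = -0.00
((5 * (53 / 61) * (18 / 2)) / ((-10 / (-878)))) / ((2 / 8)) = 837612 / 61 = 13731.34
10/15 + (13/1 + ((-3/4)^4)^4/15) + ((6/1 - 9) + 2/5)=713007617857/64424509440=11.07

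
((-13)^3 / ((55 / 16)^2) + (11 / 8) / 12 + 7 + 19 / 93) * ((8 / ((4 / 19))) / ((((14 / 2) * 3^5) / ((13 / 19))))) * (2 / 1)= -20902831391 / 3828270600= -5.46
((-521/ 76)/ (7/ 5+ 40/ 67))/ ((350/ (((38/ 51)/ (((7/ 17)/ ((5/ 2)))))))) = -34907/ 786744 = -0.04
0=0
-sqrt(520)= -2*sqrt(130)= -22.80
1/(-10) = -1/10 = -0.10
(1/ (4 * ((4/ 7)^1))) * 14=6.12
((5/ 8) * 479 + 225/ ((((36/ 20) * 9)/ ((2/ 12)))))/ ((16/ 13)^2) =11012885/ 55296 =199.16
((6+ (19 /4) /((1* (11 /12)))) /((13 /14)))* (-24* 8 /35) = -47232 /715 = -66.06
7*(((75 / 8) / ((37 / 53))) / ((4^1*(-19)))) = -27825 / 22496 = -1.24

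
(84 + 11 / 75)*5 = 6311 / 15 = 420.73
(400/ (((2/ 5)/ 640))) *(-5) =-3200000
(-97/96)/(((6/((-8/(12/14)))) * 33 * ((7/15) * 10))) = 97/9504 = 0.01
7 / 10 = 0.70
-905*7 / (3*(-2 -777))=6335 / 2337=2.71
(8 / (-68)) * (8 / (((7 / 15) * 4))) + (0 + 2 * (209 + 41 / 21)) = 150440 / 357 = 421.40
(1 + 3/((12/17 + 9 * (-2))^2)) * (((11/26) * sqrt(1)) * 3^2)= 960333/249704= 3.85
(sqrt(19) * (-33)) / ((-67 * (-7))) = -33 * sqrt(19) / 469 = -0.31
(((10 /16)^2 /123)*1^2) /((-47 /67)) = -1675 /369984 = -0.00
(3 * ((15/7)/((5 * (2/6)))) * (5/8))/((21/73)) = 3285/392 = 8.38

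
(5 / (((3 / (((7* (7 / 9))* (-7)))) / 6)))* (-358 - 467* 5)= 9236990 / 9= 1026332.22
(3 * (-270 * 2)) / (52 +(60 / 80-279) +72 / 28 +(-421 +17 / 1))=9072 / 3515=2.58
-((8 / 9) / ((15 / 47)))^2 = -141376 / 18225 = -7.76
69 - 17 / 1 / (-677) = 46730 / 677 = 69.03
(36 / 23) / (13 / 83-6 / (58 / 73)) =-0.21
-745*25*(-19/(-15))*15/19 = -18625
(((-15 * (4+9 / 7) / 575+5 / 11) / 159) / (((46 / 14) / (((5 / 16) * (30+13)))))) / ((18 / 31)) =934433 / 66615912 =0.01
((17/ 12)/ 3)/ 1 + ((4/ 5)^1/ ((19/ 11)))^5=137479743439/ 278561137500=0.49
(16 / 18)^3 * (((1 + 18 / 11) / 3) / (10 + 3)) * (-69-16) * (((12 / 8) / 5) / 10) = -63104 / 521235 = -0.12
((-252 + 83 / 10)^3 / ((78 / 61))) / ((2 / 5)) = -882869314633 / 31200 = -28297093.42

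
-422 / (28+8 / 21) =-4431 / 298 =-14.87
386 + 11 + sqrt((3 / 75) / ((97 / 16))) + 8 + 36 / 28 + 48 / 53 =4 *sqrt(97) / 485 + 151068 / 371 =407.27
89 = 89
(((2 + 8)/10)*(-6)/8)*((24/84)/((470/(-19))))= 57/6580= 0.01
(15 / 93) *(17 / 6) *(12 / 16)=85 / 248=0.34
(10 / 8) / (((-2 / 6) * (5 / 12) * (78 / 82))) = -123 / 13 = -9.46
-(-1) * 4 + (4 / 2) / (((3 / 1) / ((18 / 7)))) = 5.71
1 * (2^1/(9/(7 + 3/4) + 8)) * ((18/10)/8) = 279/5680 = 0.05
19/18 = 1.06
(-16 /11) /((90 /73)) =-1.18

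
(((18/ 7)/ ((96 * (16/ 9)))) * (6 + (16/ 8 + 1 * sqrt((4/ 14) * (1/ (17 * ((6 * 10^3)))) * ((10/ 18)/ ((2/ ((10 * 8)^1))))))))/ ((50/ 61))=183 * sqrt(1785)/ 53312000 + 1647/ 11200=0.15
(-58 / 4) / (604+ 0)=-29 / 1208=-0.02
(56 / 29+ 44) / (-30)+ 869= 125783 / 145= 867.47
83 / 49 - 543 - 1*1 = -26573 / 49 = -542.31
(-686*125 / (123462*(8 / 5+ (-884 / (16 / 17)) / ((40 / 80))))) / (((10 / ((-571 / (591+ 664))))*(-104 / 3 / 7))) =0.00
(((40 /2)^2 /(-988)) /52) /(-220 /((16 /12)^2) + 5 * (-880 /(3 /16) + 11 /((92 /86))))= 1380 /4172222483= 0.00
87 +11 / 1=98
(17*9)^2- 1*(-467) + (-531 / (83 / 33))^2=471537293 / 6889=68447.86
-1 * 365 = -365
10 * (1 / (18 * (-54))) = -5 / 486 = -0.01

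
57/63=19/21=0.90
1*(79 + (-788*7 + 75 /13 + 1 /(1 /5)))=-5426.23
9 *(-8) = -72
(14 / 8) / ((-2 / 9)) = -63 / 8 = -7.88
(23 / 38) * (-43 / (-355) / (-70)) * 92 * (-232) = 5277304 / 236075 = 22.35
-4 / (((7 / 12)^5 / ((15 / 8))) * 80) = -23328 / 16807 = -1.39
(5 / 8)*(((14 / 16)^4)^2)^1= 28824005 / 134217728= 0.21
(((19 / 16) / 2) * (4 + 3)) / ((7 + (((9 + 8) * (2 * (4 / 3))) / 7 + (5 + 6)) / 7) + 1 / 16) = 19551 / 44966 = 0.43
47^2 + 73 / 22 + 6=2218.32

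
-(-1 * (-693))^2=-480249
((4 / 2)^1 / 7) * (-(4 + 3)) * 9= -18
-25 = -25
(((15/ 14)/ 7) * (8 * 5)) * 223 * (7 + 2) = 602100/ 49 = 12287.76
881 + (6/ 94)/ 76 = 3146935/ 3572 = 881.00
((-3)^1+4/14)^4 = 130321/2401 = 54.28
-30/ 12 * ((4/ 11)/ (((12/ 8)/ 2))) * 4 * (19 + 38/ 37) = -39520/ 407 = -97.10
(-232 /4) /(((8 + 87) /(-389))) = 22562 /95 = 237.49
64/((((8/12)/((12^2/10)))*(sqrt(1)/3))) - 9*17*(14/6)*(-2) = 24306/5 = 4861.20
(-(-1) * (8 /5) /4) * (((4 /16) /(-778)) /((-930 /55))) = 11 /1447080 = 0.00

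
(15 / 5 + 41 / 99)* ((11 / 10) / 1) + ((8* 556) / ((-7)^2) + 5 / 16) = 3346081 / 35280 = 94.84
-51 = -51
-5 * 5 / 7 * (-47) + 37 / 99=116584 / 693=168.23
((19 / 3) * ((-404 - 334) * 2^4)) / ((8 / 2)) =-18696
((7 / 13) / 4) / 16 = 7 / 832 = 0.01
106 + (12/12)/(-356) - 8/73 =2751807/25988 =105.89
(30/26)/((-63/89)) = -445/273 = -1.63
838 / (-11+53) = 19.95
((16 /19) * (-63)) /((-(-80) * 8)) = -63 /760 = -0.08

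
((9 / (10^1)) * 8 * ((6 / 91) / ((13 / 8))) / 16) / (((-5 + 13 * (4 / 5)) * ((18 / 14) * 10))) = 2 / 7605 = 0.00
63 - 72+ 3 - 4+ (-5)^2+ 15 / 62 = 945 / 62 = 15.24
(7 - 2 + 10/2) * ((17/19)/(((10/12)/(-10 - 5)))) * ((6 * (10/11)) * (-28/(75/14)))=959616/209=4591.46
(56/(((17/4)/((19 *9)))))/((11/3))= 114912/187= 614.50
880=880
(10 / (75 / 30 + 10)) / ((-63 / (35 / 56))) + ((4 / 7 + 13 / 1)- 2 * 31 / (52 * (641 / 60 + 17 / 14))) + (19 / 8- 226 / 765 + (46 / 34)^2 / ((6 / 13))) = 307652896051 / 15769932360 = 19.51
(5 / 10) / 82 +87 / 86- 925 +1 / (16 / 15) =-26037247 / 28208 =-923.04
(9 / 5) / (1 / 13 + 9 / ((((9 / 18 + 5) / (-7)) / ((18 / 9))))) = -1287 / 16325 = -0.08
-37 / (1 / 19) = -703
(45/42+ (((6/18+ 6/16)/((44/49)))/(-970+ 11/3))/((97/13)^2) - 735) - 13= -3861607381227/5169982048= -746.93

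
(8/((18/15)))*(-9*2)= -120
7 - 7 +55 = 55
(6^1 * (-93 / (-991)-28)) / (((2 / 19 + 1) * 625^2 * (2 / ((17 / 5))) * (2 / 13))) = -23224669 / 5419531250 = -0.00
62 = 62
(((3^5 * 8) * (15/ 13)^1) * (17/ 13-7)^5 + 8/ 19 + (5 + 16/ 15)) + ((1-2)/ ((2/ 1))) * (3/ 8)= -295060284521234639/ 22010249040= -13405585.92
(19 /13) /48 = 19 /624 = 0.03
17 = 17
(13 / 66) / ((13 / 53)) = 53 / 66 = 0.80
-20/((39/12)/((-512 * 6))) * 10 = 2457600/13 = 189046.15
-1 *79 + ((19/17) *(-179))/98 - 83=-273293/1666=-164.04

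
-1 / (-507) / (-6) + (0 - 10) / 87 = -10169 / 88218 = -0.12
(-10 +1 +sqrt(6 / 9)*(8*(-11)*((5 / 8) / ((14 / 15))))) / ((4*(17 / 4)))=-275*sqrt(6) / 238 - 9 / 17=-3.36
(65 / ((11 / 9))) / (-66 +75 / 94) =-6110 / 7491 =-0.82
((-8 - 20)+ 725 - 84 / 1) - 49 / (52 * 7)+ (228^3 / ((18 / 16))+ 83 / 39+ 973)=1643773871 / 156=10537011.99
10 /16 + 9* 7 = 509 /8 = 63.62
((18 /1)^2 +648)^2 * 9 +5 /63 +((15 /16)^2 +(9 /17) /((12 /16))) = 2331334338127 /274176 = 8503057.66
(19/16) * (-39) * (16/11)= -741/11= -67.36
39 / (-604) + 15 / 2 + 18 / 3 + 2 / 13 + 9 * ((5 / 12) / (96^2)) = 13.59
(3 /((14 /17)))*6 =153 /7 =21.86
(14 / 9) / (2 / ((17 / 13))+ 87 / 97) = 23086 / 36009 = 0.64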